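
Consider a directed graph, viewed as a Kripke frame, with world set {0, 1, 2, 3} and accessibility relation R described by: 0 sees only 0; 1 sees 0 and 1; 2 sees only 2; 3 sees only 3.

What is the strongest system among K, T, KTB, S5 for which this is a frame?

Reflexive (axiom T): yes — every world is R-related to itself.
Symmetric (axiom B): no — 1 R 0 but not 0 R 1.
Euclidean (axiom 5): no — 1 R 0 and 1 R 1, but not 0 R 1.
So F validates K, T; KTB would additionally require R to be symmetric. The strongest is T.

T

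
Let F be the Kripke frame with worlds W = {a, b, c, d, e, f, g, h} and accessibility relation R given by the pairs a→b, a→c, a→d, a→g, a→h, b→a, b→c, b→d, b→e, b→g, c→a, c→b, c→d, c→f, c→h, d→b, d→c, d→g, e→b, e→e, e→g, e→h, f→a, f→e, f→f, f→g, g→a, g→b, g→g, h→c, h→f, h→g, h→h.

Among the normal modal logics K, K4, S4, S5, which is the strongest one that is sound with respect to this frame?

K

Transitive (axiom 4): no — a R b and b R e, but not a R e.
Reflexive (axiom T): no — a is not related to itself.
Euclidean (axiom 5): no — a R b and a R h, but not b R h.
So F validates K; K4 would additionally require R to be transitive. The strongest is K.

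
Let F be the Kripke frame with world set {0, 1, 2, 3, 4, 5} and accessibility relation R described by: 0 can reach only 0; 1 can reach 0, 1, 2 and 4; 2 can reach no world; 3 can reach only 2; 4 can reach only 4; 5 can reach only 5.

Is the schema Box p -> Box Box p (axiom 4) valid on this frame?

Axiom 4 corresponds to the accessibility relation being transitive.
Transitive: yes — every two-step R-path is closed by a direct edge.

Yes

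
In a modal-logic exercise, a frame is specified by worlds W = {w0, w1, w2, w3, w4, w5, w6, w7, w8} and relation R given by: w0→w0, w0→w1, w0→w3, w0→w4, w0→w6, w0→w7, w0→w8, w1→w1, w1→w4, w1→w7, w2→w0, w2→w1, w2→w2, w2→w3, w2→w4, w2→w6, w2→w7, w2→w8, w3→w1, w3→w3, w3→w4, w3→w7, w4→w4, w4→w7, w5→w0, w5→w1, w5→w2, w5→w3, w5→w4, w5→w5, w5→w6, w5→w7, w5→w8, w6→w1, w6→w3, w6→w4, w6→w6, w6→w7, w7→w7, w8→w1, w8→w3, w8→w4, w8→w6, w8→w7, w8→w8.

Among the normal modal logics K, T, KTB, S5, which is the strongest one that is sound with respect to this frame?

T

Reflexive (axiom T): yes — every world is R-related to itself.
Symmetric (axiom B): no — w0 R w1 but not w1 R w0.
Euclidean (axiom 5): no — w0 R w1 and w0 R w3, but not w1 R w3.
So F validates K, T; KTB would additionally require R to be symmetric. The strongest is T.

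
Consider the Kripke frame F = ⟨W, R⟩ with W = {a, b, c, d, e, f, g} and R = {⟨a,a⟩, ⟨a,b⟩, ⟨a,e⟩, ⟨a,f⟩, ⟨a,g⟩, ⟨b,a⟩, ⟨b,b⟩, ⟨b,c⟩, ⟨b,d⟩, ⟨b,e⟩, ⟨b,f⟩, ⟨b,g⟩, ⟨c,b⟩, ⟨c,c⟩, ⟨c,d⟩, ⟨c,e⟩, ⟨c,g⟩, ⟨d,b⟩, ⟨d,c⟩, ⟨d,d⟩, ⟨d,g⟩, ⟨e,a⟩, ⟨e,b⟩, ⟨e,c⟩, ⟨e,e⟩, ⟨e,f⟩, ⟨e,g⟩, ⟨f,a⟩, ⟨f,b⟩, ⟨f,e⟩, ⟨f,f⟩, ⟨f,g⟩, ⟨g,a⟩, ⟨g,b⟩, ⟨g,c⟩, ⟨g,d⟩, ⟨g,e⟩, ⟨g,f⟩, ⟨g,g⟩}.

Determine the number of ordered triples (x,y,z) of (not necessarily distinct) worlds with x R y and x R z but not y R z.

Enumerating: (b,a,c), (b,a,d), (b,c,a), (b,c,f), (b,d,a), (b,d,e), (b,d,f), (b,e,d), (b,f,c), (b,f,d), (c,d,e), (c,e,d), … and 14 more.
Total: 26.

26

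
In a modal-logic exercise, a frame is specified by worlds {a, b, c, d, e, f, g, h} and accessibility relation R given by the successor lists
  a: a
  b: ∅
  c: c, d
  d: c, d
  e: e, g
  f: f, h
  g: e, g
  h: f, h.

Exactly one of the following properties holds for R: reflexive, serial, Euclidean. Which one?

Euclidean

Reflexive: no — b is not related to itself.
Serial: no — b has no R-successor.
Euclidean: yes — any two successors of a common world are R-related.
Only Euclidean holds.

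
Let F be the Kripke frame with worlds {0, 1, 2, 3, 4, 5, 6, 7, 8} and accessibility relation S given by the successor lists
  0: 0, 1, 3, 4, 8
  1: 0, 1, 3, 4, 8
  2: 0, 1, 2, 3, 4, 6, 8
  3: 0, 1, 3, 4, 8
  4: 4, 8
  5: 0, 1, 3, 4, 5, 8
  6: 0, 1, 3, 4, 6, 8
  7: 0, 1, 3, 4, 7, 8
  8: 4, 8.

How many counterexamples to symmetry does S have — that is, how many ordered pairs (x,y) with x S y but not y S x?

Enumerating: (0,4), (0,8), (1,4), (1,8), (2,0), (2,1), (2,3), (2,4), (2,6), (2,8), (3,4), (3,8), … and 15 more.
Total: 27.

27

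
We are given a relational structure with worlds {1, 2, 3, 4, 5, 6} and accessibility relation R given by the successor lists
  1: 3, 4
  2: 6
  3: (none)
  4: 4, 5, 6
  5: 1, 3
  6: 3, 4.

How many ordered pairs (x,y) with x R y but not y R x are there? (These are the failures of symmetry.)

Enumerating: (1,3), (1,4), (2,6), (4,5), (5,1), (5,3), (6,3).

7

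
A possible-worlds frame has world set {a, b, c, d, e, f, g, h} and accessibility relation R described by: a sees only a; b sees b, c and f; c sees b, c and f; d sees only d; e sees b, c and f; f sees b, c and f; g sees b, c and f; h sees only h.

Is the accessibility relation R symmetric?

Symmetric: no — e R b but not b R e.

No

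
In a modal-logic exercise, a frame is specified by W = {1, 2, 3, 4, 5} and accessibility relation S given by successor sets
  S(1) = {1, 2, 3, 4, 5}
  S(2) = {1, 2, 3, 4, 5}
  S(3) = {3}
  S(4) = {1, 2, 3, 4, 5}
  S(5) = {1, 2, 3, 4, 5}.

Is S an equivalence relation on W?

Reflexive: yes — every world is S-related to itself.
Symmetric: no — 1 S 3 but not 3 S 1.
Transitive: yes — every two-step S-path is closed by a direct edge.
So S is not an equivalence relation.

No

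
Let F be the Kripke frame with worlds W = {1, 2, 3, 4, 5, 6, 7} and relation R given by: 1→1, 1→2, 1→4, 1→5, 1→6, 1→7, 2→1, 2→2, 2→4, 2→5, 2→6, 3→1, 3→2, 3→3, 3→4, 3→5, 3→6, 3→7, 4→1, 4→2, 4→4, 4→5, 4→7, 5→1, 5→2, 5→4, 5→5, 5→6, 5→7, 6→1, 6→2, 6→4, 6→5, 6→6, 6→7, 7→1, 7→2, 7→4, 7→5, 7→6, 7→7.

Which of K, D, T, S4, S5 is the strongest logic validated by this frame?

T

Serial (axiom D): yes — every world has a successor (e.g. 1 R 1).
Reflexive (axiom T): yes — every world is R-related to itself.
Transitive (axiom 4): no — 2 R 1 and 1 R 7, but not 2 R 7.
Euclidean (axiom 5): no — 1 R 2 and 1 R 7, but not 2 R 7.
So F validates K, D, T; S4 would additionally require R to be transitive. The strongest is T.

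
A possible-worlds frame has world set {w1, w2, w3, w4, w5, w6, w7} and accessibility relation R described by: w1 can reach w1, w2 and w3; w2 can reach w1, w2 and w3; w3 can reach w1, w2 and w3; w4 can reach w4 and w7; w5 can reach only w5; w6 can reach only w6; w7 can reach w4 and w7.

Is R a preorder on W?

Reflexive: yes — every world is R-related to itself.
Transitive: yes — every two-step R-path is closed by a direct edge.
So R is a preorder.

Yes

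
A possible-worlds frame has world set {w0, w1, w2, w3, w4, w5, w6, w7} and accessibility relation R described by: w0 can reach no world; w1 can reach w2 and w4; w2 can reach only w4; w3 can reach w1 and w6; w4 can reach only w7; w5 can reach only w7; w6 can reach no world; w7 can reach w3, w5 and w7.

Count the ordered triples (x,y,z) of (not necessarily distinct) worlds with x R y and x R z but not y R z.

13

Enumerating: (w1,w2,w2), (w1,w4,w2), (w1,w4,w4), (w2,w4,w4), (w3,w1,w1), (w3,w1,w6), (w3,w6,w1), (w3,w6,w6), (w7,w3,w3), (w7,w3,w5), (w7,w3,w7), (w7,w5,w3), (w7,w5,w5).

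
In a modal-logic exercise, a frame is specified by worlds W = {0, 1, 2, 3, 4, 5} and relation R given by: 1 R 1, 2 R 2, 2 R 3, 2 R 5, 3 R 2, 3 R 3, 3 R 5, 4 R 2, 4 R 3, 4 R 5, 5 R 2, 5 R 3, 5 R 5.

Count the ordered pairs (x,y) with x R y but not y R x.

3

Enumerating: (4,2), (4,3), (4,5).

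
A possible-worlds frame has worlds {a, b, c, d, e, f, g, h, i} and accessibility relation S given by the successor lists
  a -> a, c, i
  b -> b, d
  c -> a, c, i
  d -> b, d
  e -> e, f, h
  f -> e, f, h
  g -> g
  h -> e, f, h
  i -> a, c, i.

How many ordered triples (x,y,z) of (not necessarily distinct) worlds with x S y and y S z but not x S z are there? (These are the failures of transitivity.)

S is transitive; there are no such tuples.

0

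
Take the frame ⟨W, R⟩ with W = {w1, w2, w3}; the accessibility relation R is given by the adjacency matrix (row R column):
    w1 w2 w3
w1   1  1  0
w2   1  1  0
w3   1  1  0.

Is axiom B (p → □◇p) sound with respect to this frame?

No

By correspondence theory, B is valid on a frame iff R is symmetric.
Symmetric: no — w3 R w1 but not w1 R w3.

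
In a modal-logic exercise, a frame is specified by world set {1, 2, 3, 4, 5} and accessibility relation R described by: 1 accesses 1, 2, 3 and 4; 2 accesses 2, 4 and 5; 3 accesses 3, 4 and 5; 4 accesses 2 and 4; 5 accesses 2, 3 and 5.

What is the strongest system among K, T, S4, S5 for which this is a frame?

T

Reflexive (axiom T): yes — every world is R-related to itself.
Transitive (axiom 4): no — 1 R 2 and 2 R 5, but not 1 R 5.
Euclidean (axiom 5): no — 1 R 2 and 1 R 3, but not 2 R 3.
So F validates K, T; S4 would additionally require R to be transitive. The strongest is T.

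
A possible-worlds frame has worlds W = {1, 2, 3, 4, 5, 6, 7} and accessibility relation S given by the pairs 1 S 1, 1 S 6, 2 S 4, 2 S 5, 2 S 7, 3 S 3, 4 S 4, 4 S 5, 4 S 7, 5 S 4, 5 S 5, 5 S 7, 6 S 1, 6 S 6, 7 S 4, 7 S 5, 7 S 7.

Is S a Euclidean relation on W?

Yes

Euclidean: yes — any two successors of a common world are S-related.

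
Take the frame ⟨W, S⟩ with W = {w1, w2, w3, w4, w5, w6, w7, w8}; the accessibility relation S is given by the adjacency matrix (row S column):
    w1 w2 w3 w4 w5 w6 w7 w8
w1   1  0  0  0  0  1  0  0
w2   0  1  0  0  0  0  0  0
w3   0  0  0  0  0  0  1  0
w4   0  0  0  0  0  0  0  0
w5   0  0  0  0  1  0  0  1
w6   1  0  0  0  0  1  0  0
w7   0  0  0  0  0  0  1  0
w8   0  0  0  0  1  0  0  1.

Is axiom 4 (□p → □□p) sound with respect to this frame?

Yes

Axiom 4 corresponds to the accessibility relation being transitive.
Transitive: yes — every two-step S-path is closed by a direct edge.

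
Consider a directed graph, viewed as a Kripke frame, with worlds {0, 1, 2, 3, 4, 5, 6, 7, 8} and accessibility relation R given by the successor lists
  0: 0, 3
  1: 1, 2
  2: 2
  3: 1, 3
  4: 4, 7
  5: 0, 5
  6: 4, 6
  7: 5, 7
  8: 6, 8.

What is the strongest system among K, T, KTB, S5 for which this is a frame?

T

Reflexive (axiom T): yes — every world is R-related to itself.
Symmetric (axiom B): no — 0 R 3 but not 3 R 0.
Euclidean (axiom 5): no — 0 R 3 and 0 R 0, but not 3 R 0.
So F validates K, T; KTB would additionally require R to be symmetric. The strongest is T.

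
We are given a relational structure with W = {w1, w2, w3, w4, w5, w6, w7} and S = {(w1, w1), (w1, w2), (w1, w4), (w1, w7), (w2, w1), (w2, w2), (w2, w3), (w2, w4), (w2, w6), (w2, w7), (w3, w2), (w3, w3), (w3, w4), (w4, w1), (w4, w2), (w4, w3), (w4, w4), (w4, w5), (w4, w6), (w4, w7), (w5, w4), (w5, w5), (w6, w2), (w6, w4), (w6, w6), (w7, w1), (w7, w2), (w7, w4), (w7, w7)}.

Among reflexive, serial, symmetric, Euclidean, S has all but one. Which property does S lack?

Euclidean

Reflexive: yes — every world is S-related to itself.
Serial: yes — every world has a successor (e.g. w1 S w1).
Symmetric: yes — every pair in S has its reverse in S.
Euclidean: no — w2 S w1 and w2 S w3, but not w1 S w3.
Only Euclidean fails.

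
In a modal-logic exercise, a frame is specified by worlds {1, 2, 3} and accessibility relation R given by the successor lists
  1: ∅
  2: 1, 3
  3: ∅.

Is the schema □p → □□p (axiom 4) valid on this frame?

Yes

The schema 4 characterises exactly the transitive frames.
Transitive: yes — every two-step R-path is closed by a direct edge.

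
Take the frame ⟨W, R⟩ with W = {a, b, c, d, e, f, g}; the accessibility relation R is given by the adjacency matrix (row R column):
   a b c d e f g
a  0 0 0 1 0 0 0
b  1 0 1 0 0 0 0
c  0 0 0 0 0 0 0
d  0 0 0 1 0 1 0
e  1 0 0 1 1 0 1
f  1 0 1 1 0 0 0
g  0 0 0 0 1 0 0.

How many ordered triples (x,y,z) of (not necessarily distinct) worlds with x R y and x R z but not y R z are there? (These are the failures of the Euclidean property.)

21

Enumerating: (b,a,a), (b,a,c), (b,c,a), (b,c,c), (d,f,f), (e,a,a), (e,a,e), (e,a,g), (e,d,a), (e,d,e), (e,d,g), (e,g,a), … and 9 more.
Total: 21.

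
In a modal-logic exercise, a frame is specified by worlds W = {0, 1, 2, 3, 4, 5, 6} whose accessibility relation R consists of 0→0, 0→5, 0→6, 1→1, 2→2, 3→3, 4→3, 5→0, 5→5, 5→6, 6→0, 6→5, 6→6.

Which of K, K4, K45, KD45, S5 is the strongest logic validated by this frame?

KD45

Transitive (axiom 4): yes — every two-step R-path is closed by a direct edge.
Euclidean (axiom 5): yes — any two successors of a common world are R-related.
Serial (axiom D): yes — every world has a successor (e.g. 0 R 0).
Reflexive (axiom T): no — 4 is not related to itself.
So F validates K, K4, K45, KD45; S5 would additionally require R to be reflexive. The strongest is KD45.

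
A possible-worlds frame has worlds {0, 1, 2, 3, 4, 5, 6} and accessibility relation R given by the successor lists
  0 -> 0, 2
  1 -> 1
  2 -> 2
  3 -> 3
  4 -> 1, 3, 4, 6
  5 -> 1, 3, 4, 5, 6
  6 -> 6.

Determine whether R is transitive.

Transitive: yes — every two-step R-path is closed by a direct edge.

Yes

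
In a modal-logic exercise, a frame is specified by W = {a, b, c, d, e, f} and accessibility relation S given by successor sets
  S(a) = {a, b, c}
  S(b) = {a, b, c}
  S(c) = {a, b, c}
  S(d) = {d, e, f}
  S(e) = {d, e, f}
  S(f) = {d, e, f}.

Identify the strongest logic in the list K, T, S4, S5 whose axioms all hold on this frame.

S5

Reflexive (axiom T): yes — every world is S-related to itself.
Transitive (axiom 4): yes — every two-step S-path is closed by a direct edge.
Euclidean (axiom 5): yes — any two successors of a common world are S-related.
So F validates K, T, S4, S5. The strongest is S5.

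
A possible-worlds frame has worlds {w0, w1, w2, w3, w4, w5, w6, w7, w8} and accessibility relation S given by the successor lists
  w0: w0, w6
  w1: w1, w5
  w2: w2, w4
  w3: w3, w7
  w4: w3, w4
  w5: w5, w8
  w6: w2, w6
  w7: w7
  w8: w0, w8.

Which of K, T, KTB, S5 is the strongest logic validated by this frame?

T

Reflexive (axiom T): yes — every world is S-related to itself.
Symmetric (axiom B): no — w0 S w6 but not w6 S w0.
Euclidean (axiom 5): no — w0 S w6 and w0 S w0, but not w6 S w0.
So F validates K, T; KTB would additionally require S to be symmetric. The strongest is T.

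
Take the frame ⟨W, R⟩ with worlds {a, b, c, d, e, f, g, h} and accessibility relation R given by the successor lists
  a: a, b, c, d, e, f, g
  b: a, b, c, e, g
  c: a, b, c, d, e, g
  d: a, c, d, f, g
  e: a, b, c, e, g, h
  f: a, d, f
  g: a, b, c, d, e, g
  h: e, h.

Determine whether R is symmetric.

Symmetric: yes — every pair in R has its reverse in R.

Yes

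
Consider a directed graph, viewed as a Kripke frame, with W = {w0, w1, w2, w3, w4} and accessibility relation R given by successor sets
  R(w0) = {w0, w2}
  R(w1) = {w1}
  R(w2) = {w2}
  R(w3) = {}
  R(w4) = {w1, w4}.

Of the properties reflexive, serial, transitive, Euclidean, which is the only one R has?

transitive

Reflexive: no — w3 is not related to itself.
Serial: no — w3 has no R-successor.
Transitive: yes — every two-step R-path is closed by a direct edge.
Euclidean: no — w0 R w2 and w0 R w0, but not w2 R w0.
Only transitive holds.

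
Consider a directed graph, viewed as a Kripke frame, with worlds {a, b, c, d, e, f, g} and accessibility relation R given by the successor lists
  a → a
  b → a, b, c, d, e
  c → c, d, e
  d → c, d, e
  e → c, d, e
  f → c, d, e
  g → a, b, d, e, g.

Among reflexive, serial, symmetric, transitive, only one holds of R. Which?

serial

Reflexive: no — f is not related to itself.
Serial: yes — every world has a successor (e.g. a R a).
Symmetric: no — b R a but not a R b.
Transitive: no — g R b and b R c, but not g R c.
Only serial holds.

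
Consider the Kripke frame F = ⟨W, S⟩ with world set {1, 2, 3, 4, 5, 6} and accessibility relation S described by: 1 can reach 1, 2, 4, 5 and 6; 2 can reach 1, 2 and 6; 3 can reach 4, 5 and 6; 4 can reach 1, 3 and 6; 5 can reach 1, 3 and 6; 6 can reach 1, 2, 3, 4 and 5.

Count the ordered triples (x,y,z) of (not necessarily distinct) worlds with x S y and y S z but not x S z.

Enumerating: (1,4,3), (1,5,3), (1,6,3), (2,1,4), (2,1,5), (2,6,3), (2,6,4), (2,6,5), (3,4,1), (3,4,3), (3,5,1), (3,5,3), … and 24 more.
Total: 36.

36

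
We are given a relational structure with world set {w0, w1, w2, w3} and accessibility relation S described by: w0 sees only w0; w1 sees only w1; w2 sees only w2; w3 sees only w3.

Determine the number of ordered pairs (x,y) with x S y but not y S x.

0

S is symmetric; there are no such tuples.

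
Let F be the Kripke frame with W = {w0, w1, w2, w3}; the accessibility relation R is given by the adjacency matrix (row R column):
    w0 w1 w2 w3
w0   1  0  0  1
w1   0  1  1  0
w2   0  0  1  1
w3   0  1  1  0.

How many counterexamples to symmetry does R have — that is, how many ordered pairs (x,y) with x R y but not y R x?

3

Enumerating: (w0,w3), (w1,w2), (w3,w1).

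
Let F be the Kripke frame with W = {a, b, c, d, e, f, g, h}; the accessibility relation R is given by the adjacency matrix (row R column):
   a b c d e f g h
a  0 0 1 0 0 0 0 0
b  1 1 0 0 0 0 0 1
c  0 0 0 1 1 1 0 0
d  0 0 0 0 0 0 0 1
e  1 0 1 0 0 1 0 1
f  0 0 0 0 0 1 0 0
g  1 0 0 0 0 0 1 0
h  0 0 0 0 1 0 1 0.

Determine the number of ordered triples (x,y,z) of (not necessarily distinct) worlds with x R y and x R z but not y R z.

Enumerating: (a,c,c), (b,a,a), (b,a,b), (b,a,h), (b,h,a), (b,h,b), (b,h,h), (c,d,d), (c,d,e), (c,d,f), (c,e,d), (c,e,e), … and 21 more.
Total: 33.

33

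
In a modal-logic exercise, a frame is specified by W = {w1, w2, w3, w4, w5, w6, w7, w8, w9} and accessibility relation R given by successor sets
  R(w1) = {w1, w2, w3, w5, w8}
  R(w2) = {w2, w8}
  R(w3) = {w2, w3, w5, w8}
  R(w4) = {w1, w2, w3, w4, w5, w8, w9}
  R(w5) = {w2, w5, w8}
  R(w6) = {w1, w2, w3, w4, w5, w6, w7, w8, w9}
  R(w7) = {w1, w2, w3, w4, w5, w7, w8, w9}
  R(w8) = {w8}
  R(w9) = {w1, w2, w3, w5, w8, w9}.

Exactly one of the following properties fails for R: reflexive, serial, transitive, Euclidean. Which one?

Reflexive: yes — every world is R-related to itself.
Serial: yes — every world has a successor (e.g. w1 R w1).
Transitive: yes — every two-step R-path is closed by a direct edge.
Euclidean: no — w1 R w2 and w1 R w3, but not w2 R w3.
Only Euclidean fails.

Euclidean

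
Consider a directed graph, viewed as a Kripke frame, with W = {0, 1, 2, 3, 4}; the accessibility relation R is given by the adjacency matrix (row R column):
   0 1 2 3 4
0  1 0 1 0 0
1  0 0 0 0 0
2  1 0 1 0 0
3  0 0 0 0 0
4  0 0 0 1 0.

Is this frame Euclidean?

Euclidean: no — 4 R 3 and 4 R 3, but not 3 R 3.

No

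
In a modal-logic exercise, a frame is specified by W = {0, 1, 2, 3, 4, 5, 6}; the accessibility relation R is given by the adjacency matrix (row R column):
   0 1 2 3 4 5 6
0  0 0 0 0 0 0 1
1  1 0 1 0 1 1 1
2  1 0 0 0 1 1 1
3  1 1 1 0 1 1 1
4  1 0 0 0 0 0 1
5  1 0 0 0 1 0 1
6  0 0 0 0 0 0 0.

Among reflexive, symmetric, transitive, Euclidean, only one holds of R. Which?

Reflexive: no — 0 is not related to itself.
Symmetric: no — 0 R 6 but not 6 R 0.
Transitive: yes — every two-step R-path is closed by a direct edge.
Euclidean: no — 1 R 0 and 1 R 2, but not 0 R 2.
Only transitive holds.

transitive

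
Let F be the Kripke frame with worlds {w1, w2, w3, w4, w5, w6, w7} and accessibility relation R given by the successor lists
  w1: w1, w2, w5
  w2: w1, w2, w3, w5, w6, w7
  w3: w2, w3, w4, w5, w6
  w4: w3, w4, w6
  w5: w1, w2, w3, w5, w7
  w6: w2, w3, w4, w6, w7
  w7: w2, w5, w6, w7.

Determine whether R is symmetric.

Yes

Symmetric: yes — every pair in R has its reverse in R.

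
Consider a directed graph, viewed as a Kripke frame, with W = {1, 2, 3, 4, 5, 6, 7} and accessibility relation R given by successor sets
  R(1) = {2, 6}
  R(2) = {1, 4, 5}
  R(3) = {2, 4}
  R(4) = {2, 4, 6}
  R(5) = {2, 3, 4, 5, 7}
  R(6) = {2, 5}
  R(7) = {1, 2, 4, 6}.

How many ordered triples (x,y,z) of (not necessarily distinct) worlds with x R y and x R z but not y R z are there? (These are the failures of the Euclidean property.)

Enumerating: (1,2,2), (1,2,6), (1,6,6), (2,1,1), (2,1,4), (2,1,5), (2,4,1), (2,4,5), (2,5,1), (3,2,2), (4,2,2), (4,2,6), … and 23 more.
Total: 35.

35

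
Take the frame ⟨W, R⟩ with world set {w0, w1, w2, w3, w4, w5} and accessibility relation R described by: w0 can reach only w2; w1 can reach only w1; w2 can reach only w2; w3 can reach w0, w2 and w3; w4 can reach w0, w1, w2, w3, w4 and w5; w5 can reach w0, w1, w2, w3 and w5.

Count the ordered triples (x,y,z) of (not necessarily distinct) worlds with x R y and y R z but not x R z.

0

R is transitive; there are no such tuples.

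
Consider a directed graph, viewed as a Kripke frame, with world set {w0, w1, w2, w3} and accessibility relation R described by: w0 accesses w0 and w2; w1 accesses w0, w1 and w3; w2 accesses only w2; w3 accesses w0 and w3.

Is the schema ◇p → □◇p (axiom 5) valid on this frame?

By correspondence theory, 5 is valid on a frame iff R is Euclidean.
Euclidean: no — w1 R w0 and w1 R w3, but not w0 R w3.

No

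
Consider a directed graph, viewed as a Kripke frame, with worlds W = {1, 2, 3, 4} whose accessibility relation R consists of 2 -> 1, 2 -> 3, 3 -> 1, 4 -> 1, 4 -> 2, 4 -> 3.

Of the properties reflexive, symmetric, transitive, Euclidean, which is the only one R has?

transitive

Reflexive: no — 1 is not related to itself.
Symmetric: no — 2 R 1 but not 1 R 2.
Transitive: yes — every two-step R-path is closed by a direct edge.
Euclidean: no — 2 R 1 and 2 R 3, but not 1 R 3.
Only transitive holds.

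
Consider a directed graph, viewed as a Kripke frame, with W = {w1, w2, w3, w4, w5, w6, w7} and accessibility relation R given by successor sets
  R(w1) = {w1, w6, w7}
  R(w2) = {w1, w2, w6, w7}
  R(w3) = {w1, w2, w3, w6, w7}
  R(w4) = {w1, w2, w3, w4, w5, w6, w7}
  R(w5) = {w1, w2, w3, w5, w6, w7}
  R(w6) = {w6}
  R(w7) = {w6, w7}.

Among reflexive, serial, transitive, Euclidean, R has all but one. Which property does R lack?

Reflexive: yes — every world is R-related to itself.
Serial: yes — every world has a successor (e.g. w1 R w1).
Transitive: yes — every two-step R-path is closed by a direct edge.
Euclidean: no — w1 R w6 and w1 R w7, but not w6 R w7.
Only Euclidean fails.

Euclidean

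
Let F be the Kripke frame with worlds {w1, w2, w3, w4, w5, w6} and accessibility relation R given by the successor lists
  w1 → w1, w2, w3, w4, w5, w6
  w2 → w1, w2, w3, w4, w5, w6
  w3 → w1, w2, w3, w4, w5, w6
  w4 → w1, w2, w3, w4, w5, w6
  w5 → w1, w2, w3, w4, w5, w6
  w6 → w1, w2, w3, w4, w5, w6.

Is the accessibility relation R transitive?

Yes

Transitive: yes — every two-step R-path is closed by a direct edge.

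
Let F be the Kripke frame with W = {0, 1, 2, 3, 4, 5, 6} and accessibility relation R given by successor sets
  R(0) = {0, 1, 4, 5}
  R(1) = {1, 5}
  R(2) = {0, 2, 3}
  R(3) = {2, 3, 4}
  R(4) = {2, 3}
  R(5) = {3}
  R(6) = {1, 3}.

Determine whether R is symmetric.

No

Symmetric: no — 0 R 1 but not 1 R 0.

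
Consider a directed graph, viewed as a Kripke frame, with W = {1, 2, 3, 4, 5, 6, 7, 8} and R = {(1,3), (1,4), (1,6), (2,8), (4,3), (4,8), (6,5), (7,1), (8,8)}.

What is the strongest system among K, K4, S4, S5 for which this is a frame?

K

Transitive (axiom 4): no — 1 R 4 and 4 R 8, but not 1 R 8.
Reflexive (axiom T): no — 1 is not related to itself.
Euclidean (axiom 5): no — 1 R 3 and 1 R 4, but not 3 R 4.
So F validates K; K4 would additionally require R to be transitive. The strongest is K.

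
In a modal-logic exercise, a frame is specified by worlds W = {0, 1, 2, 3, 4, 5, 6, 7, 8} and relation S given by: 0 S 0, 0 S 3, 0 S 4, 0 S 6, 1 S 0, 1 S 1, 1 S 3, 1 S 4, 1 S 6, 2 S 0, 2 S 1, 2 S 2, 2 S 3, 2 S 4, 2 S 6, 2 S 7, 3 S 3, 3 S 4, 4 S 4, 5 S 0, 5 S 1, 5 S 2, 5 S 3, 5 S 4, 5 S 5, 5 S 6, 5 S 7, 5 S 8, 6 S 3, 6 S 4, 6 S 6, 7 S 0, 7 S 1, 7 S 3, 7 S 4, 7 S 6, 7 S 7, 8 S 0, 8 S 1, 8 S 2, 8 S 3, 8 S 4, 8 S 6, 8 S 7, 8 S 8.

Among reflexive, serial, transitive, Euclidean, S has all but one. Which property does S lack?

Reflexive: yes — every world is S-related to itself.
Serial: yes — every world has a successor (e.g. 0 S 0).
Transitive: yes — every two-step S-path is closed by a direct edge.
Euclidean: no — 0 S 3 and 0 S 6, but not 3 S 6.
Only Euclidean fails.

Euclidean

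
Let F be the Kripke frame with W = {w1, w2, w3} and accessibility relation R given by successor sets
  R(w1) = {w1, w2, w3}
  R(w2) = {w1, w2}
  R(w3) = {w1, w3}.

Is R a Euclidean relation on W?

Euclidean: no — w1 R w2 and w1 R w3, but not w2 R w3.

No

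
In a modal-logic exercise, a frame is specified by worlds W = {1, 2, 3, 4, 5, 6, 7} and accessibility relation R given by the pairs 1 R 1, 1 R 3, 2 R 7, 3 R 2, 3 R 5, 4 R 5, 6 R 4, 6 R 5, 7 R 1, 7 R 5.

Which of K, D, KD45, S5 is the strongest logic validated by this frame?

Serial (axiom D): no — 5 has no R-successor.
Euclidean (axiom 5): no — 3 R 2 and 3 R 5, but not 2 R 5.
Transitive (axiom 4): no — 1 R 3 and 3 R 2, but not 1 R 2.
Reflexive (axiom T): no — 2 is not related to itself.
So F validates K; D would additionally require R to be serial. The strongest is K.

K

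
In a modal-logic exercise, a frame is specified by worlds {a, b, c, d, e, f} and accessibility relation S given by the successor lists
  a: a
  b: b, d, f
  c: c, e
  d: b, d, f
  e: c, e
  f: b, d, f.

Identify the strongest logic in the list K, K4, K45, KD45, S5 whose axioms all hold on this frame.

S5

Transitive (axiom 4): yes — every two-step S-path is closed by a direct edge.
Euclidean (axiom 5): yes — any two successors of a common world are S-related.
Serial (axiom D): yes — every world has a successor (e.g. a S a).
Reflexive (axiom T): yes — every world is S-related to itself.
So F validates K, K4, K45, KD45, S5. The strongest is S5.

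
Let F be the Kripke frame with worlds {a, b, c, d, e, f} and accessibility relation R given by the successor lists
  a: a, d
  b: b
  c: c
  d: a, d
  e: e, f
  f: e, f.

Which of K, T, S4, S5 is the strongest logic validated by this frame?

Reflexive (axiom T): yes — every world is R-related to itself.
Transitive (axiom 4): yes — every two-step R-path is closed by a direct edge.
Euclidean (axiom 5): yes — any two successors of a common world are R-related.
So F validates K, T, S4, S5. The strongest is S5.

S5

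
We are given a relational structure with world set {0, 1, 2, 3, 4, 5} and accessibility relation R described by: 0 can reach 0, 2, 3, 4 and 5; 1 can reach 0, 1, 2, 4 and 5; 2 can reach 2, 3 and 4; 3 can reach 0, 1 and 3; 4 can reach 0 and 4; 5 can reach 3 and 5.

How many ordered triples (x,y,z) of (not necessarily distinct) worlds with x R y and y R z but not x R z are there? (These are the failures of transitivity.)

Enumerating: (0,3,1), (1,0,3), (1,2,3), (1,5,3), (2,3,0), (2,3,1), (2,4,0), (3,0,2), (3,0,4), (3,0,5), (3,1,2), (3,1,4), (3,1,5), (4,0,2), (4,0,3), (4,0,5), (5,3,0), (5,3,1).

18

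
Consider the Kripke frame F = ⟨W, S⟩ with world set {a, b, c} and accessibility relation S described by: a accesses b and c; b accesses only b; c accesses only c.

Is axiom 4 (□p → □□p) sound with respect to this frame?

The schema 4 characterises exactly the transitive frames.
Transitive: yes — every two-step S-path is closed by a direct edge.

Yes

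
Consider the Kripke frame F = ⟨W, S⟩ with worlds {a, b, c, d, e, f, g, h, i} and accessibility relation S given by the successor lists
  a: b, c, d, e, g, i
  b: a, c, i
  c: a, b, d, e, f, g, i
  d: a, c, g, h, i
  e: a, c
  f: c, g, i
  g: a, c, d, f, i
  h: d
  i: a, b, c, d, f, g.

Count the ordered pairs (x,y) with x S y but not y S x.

S is symmetric; there are no such tuples.

0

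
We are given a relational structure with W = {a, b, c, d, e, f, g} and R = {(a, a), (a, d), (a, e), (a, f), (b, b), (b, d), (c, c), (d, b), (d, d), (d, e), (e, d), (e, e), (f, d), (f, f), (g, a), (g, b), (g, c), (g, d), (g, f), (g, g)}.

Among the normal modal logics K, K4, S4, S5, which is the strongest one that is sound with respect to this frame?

K

Transitive (axiom 4): no — a R d and d R b, but not a R b.
Reflexive (axiom T): yes — every world is R-related to itself.
Euclidean (axiom 5): no — a R d and a R f, but not d R f.
So F validates K; K4 would additionally require R to be transitive. The strongest is K.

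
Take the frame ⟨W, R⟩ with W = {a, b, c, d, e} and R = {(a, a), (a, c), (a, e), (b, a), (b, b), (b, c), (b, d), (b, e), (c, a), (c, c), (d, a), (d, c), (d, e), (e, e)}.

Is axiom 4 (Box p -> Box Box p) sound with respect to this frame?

By correspondence theory, 4 is valid on a frame iff R is transitive.
Transitive: no — c R a and a R e, but not c R e.

No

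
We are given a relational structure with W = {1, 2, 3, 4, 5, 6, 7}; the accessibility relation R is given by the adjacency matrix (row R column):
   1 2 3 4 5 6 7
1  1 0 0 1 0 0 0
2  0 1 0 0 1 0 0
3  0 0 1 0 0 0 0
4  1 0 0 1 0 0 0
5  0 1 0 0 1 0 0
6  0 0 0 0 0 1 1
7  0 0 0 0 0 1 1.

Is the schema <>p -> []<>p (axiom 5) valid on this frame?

Yes

Axiom 5 corresponds to the accessibility relation being Euclidean.
Euclidean: yes — any two successors of a common world are R-related.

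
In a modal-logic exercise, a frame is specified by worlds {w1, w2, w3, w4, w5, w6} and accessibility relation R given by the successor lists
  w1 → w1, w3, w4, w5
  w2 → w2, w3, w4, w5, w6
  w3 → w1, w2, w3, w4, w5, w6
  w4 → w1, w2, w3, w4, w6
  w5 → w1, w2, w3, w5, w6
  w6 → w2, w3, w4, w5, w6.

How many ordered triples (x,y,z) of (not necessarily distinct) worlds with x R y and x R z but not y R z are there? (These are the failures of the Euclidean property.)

20

Enumerating: (w1,w4,w5), (w1,w5,w4), (w2,w4,w5), (w2,w5,w4), (w3,w1,w2), (w3,w1,w6), (w3,w2,w1), (w3,w4,w5), (w3,w5,w4), (w3,w6,w1), (w4,w1,w2), (w4,w1,w6), … and 8 more.
Total: 20.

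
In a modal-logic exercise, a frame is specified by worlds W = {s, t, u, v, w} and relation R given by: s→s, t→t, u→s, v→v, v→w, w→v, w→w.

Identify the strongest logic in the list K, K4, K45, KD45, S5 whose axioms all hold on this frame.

KD45

Transitive (axiom 4): yes — every two-step R-path is closed by a direct edge.
Euclidean (axiom 5): yes — any two successors of a common world are R-related.
Serial (axiom D): yes — every world has a successor (e.g. s R s).
Reflexive (axiom T): no — u is not related to itself.
So F validates K, K4, K45, KD45; S5 would additionally require R to be reflexive. The strongest is KD45.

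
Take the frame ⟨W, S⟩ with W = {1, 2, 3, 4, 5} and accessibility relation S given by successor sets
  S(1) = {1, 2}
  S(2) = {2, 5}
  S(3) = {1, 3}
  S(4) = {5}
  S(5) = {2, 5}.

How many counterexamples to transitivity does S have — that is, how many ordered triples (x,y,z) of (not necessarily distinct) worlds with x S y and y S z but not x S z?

3

Enumerating: (1,2,5), (3,1,2), (4,5,2).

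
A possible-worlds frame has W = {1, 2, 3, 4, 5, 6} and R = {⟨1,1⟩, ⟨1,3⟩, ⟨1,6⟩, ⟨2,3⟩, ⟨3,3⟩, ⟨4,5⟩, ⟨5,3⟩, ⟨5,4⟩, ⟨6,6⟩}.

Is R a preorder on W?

Reflexive: no — 2 is not related to itself.
Transitive: no — 4 R 5 and 5 R 3, but not 4 R 3.
So R is not a preorder.

No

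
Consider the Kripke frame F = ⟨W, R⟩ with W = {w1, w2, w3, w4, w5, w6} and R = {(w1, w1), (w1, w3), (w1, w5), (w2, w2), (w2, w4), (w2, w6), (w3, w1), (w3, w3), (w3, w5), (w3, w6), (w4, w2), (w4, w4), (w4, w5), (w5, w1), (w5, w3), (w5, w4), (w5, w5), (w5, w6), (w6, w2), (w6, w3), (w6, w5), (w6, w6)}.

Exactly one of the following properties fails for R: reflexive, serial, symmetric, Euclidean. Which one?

Reflexive: yes — every world is R-related to itself.
Serial: yes — every world has a successor (e.g. w1 R w1).
Symmetric: yes — every pair in R has its reverse in R.
Euclidean: no — w2 R w4 and w2 R w6, but not w4 R w6.
Only Euclidean fails.

Euclidean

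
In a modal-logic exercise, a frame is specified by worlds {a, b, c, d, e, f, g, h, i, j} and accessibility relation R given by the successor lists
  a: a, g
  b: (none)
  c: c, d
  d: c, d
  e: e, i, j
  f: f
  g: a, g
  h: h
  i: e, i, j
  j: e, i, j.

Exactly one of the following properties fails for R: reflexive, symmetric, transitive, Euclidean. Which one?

reflexive

Reflexive: no — b is not related to itself.
Symmetric: yes — every pair in R has its reverse in R.
Transitive: yes — every two-step R-path is closed by a direct edge.
Euclidean: yes — any two successors of a common world are R-related.
Only reflexive fails.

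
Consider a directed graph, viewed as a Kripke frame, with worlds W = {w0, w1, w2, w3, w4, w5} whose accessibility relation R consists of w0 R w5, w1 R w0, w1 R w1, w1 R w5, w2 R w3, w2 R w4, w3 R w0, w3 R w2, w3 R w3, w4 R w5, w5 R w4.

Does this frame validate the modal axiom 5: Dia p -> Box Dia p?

No

By correspondence theory, 5 is valid on a frame iff R is Euclidean.
Euclidean: no — w1 R w5 and w1 R w0, but not w5 R w0.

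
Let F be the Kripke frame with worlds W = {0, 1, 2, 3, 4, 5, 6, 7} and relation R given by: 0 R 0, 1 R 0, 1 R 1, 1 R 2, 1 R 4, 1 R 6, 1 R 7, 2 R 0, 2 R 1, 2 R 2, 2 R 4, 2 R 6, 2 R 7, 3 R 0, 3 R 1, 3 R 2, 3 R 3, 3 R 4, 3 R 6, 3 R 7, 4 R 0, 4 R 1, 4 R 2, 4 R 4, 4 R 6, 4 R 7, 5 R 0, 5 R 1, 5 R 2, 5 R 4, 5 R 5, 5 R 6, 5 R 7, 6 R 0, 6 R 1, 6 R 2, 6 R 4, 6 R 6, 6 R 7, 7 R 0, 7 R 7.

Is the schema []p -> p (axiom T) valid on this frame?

By correspondence theory, T is valid on a frame iff R is reflexive.
Reflexive: yes — every world is R-related to itself.

Yes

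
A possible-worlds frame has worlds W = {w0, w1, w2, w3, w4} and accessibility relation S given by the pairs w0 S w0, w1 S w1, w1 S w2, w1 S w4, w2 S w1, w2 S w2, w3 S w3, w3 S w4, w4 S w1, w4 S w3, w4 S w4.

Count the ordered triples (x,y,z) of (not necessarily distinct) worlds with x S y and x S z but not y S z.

4

Enumerating: (w1,w2,w4), (w1,w4,w2), (w4,w1,w3), (w4,w3,w1).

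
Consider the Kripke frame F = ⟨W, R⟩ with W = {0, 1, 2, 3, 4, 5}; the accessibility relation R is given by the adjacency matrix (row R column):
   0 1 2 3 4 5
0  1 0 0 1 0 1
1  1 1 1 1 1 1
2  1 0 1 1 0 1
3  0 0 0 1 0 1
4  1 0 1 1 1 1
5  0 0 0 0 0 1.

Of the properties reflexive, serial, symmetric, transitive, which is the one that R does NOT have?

symmetric

Reflexive: yes — every world is R-related to itself.
Serial: yes — every world has a successor (e.g. 0 R 0).
Symmetric: no — 0 R 3 but not 3 R 0.
Transitive: yes — every two-step R-path is closed by a direct edge.
Only symmetric fails.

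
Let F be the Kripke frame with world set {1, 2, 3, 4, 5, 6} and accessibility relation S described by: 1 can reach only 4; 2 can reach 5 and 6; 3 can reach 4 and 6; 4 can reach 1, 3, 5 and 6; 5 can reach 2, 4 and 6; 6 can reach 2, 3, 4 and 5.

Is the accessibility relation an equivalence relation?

No

Reflexive: no — 1 is not related to itself.
Symmetric: yes — every pair in S has its reverse in S.
Transitive: no — 1 S 4 and 4 S 3, but not 1 S 3.
So S is not an equivalence relation.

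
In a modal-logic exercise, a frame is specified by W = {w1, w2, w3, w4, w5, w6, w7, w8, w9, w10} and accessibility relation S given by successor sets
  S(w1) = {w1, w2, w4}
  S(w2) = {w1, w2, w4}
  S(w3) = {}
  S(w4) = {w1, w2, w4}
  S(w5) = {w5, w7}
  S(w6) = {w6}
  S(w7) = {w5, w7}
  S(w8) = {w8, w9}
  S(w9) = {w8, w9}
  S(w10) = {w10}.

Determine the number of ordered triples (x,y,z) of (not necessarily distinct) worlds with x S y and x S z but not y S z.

0

S is Euclidean; there are no such tuples.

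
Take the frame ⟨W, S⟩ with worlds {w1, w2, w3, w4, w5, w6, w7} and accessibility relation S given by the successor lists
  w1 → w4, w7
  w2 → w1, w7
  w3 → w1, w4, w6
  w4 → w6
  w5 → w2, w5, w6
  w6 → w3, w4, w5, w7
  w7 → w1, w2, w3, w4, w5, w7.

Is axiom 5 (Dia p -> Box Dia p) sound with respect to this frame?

Axiom 5 corresponds to the accessibility relation being Euclidean.
Euclidean: no — w1 S w4 and w1 S w7, but not w4 S w7.

No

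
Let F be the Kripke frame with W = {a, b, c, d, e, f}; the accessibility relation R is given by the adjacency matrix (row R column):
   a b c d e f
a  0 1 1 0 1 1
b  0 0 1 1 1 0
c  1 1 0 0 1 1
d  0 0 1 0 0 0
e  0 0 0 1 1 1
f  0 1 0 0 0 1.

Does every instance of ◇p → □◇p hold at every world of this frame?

No

By correspondence theory, 5 is valid on a frame iff R is Euclidean.
Euclidean: no — a R b and a R f, but not b R f.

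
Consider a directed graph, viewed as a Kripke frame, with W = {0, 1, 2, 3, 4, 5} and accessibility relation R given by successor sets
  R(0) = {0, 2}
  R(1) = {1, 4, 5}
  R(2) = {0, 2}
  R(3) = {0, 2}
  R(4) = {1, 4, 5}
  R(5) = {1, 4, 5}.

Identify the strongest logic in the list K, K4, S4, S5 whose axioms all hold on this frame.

Transitive (axiom 4): yes — every two-step R-path is closed by a direct edge.
Reflexive (axiom T): no — 3 is not related to itself.
Euclidean (axiom 5): yes — any two successors of a common world are R-related.
So F validates K, K4; S4 would additionally require R to be reflexive. The strongest is K4.

K4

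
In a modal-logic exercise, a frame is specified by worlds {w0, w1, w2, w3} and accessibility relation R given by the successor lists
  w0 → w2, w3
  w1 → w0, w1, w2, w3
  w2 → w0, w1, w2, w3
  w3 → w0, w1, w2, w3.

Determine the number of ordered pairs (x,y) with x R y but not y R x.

Enumerating: (w1,w0).

1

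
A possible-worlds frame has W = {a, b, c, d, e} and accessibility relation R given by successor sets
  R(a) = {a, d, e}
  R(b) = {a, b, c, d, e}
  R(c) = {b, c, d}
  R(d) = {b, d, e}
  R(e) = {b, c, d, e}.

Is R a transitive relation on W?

Transitive: no — a R d and d R b, but not a R b.

No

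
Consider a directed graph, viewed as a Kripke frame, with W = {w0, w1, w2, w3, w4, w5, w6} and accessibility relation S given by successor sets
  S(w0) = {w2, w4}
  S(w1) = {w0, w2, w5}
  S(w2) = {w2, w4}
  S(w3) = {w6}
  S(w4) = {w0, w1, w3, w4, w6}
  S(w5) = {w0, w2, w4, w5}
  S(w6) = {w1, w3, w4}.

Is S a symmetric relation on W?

Symmetric: no — w0 S w2 but not w2 S w0.

No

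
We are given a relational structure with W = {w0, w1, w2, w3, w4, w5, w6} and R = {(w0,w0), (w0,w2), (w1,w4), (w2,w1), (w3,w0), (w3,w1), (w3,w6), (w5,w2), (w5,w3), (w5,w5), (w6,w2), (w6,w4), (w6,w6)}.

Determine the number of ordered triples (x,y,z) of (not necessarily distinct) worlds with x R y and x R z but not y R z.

23

Enumerating: (w0,w2,w0), (w0,w2,w2), (w1,w4,w4), (w2,w1,w1), (w3,w0,w1), (w3,w0,w6), (w3,w1,w0), (w3,w1,w1), (w3,w1,w6), (w3,w6,w0), (w3,w6,w1), (w5,w2,w2), … and 11 more.
Total: 23.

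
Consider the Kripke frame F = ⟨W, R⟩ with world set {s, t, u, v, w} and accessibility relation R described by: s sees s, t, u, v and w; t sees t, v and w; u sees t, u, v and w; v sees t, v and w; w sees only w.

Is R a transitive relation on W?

Yes

Transitive: yes — every two-step R-path is closed by a direct edge.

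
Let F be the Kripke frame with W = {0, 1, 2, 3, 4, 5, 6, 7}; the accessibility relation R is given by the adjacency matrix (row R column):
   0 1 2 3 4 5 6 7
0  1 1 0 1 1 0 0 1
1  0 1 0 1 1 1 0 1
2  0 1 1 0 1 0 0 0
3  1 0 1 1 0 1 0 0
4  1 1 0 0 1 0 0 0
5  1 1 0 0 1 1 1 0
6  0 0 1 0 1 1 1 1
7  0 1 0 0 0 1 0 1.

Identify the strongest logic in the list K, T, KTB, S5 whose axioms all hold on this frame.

Reflexive (axiom T): yes — every world is R-related to itself.
Symmetric (axiom B): no — 0 R 1 but not 1 R 0.
Euclidean (axiom 5): no — 0 R 3 and 0 R 1, but not 3 R 1.
So F validates K, T; KTB would additionally require R to be symmetric. The strongest is T.

T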